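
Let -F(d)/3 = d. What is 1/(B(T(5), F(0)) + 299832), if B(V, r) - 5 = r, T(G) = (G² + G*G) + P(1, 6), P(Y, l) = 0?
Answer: 1/299837 ≈ 3.3351e-6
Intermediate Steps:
F(d) = -3*d
T(G) = 2*G² (T(G) = (G² + G*G) + 0 = (G² + G²) + 0 = 2*G² + 0 = 2*G²)
B(V, r) = 5 + r
1/(B(T(5), F(0)) + 299832) = 1/((5 - 3*0) + 299832) = 1/((5 + 0) + 299832) = 1/(5 + 299832) = 1/299837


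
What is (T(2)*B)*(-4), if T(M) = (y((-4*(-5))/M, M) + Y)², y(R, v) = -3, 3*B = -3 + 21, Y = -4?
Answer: -1176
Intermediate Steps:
B = 6 (B = (-3 + 21)/3 = (⅓)*18 = 6)
T(M) = 49 (T(M) = (-3 - 4)² = (-7)² = 49)
(T(2)*B)*(-4) = (49*6)*(-4) = 294*(-4) = -1176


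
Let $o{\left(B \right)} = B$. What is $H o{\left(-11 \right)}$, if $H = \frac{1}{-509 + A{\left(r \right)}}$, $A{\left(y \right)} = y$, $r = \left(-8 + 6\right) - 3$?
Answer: $\frac{11}{514} \approx 0.021401$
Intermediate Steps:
$r = -5$ ($r = -2 - 3 = -5$)
$H = - \frac{1}{514}$ ($H = \frac{1}{-509 - 5} = \frac{1}{-514} = - \frac{1}{514} \approx -0.0019455$)
$H o{\left(-11 \right)} = \left(- \frac{1}{514}\right) \left(-11\right) = \frac{11}{514}$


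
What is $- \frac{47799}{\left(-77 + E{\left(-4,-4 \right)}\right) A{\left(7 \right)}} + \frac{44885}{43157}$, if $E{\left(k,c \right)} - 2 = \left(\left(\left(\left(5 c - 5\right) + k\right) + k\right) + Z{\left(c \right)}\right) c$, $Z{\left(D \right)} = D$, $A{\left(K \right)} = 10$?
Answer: $- \frac{2030095393}{31504610} \approx -64.438$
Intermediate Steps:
$E{\left(k,c \right)} = 2 + c \left(-5 + 2 k + 6 c\right)$ ($E{\left(k,c \right)} = 2 + \left(\left(\left(\left(5 c - 5\right) + k\right) + k\right) + c\right) c = 2 + \left(\left(\left(\left(-5 + 5 c\right) + k\right) + k\right) + c\right) c = 2 + \left(\left(\left(-5 + k + 5 c\right) + k\right) + c\right) c = 2 + \left(\left(-5 + 2 k + 5 c\right) + c\right) c = 2 + \left(-5 + 2 k + 6 c\right) c = 2 + c \left(-5 + 2 k + 6 c\right)$)
$- \frac{47799}{\left(-77 + E{\left(-4,-4 \right)}\right) A{\left(7 \right)}} + \frac{44885}{43157} = - \frac{47799}{\left(-77 + \left(2 - -20 + 6 \left(-4\right)^{2} + 2 \left(-4\right) \left(-4\right)\right)\right) 10} + \frac{44885}{43157} = - \frac{47799}{\left(-77 + \left(2 + 20 + 6 \cdot 16 + 32\right)\right) 10} + 44885 \cdot \frac{1}{43157} = - \frac{47799}{\left(-77 + \left(2 + 20 + 96 + 32\right)\right) 10} + \frac{44885}{43157} = - \frac{47799}{\left(-77 + 150\right) 10} + \frac{44885}{43157} = - \frac{47799}{73 \cdot 10} + \frac{44885}{43157} = - \frac{47799}{730} + \frac{44885}{43157} = - \frac{2030095393}{31504610}$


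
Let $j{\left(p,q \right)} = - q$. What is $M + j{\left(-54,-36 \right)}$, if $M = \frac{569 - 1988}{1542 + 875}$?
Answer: $\frac{85593}{2417} \approx 35.413$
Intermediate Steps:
$M = - \frac{1419}{2417} \approx -0.58709$
$M + j{\left(-54,-36 \right)} = - \frac{1419}{2417} - -36 = - \frac{1419}{2417} + 36 = \frac{85593}{2417}$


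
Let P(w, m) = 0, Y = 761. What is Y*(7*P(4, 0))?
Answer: 0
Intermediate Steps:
Y*(7*P(4, 0)) = 761*(7*0) = 761*0 = 0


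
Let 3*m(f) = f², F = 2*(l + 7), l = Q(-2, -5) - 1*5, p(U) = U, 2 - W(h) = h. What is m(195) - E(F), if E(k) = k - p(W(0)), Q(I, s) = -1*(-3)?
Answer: 12667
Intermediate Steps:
W(h) = 2 - h
Q(I, s) = 3
l = -2 (l = 3 - 1*5 = 3 - 5 = -2)
F = 10 (F = 2*(-2 + 7) = 2*5 = 10)
E(k) = -2 + k (E(k) = k - (2 - 1*0) = k - (2 + 0) = k - 1*2 = k - 2 = -2 + k)
m(f) = f²/3
m(195) - E(F) = (⅓)*195² - (-2 + 10) = (⅓)*38025 - 1*8 = 12675 - 8 = 12667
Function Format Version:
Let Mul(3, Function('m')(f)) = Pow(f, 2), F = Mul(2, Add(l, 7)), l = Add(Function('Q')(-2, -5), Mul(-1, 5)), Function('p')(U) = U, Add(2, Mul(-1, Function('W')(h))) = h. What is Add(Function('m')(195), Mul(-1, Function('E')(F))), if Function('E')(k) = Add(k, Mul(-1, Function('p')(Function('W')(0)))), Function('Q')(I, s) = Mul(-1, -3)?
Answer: 12667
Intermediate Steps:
Function('W')(h) = Add(2, Mul(-1, h))
Function('Q')(I, s) = 3
l = -2 (l = Add(3, Mul(-1, 5)) = Add(3, -5) = -2)
F = 10 (F = Mul(2, Add(-2, 7)) = Mul(2, 5) = 10)
Function('E')(k) = Add(-2, k) (Function('E')(k) = Add(k, Mul(-1, Add(2, Mul(-1, 0)))) = Add(k, Mul(-1, Add(2, 0))) = Add(k, Mul(-1, 2)) = Add(k, -2) = Add(-2, k))
Function('m')(f) = Mul(Rational(1, 3), Pow(f, 2))
Add(Function('m')(195), Mul(-1, Function('E')(F))) = Add(Mul(Rational(1, 3), Pow(195, 2)), Mul(-1, Add(-2, 10))) = Add(Mul(Rational(1, 3), 38025), Mul(-1, 8)) = Add(12675, -8) = 12667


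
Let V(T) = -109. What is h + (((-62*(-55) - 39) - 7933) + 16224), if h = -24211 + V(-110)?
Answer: -12658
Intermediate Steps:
h = -24320 (h = -24211 - 109 = -24320)
h + (((-62*(-55) - 39) - 7933) + 16224) = -24320 + (((-62*(-55) - 39) - 7933) + 16224) = -24320 + (((3410 - 39) - 7933) + 16224) = -24320 + ((3371 - 7933) + 16224) = -24320 + (-4562 + 16224) = -24320 + 11662 = -12658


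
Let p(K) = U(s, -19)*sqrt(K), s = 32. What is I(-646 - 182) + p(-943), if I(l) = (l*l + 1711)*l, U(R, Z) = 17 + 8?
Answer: -569080260 + 25*I*sqrt(943) ≈ -5.6908e+8 + 767.71*I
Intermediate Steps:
U(R, Z) = 25
I(l) = l*(1711 + l**2) (I(l) = (l**2 + 1711)*l = (1711 + l**2)*l = l*(1711 + l**2))
p(K) = 25*sqrt(K)
I(-646 - 182) + p(-943) = (-646 - 182)*(1711 + (-646 - 182)**2) + 25*sqrt(-943) = -828*(1711 + (-828)**2) + 25*(I*sqrt(943)) = -828*(1711 + 685584) + 25*I*sqrt(943) = -828*687295 + 25*I*sqrt(943) = -569080260 + 25*I*sqrt(943)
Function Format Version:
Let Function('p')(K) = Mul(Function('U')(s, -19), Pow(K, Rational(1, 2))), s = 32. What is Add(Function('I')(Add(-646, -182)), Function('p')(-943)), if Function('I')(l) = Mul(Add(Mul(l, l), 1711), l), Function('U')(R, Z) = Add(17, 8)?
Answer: Add(-569080260, Mul(25, I, Pow(943, Rational(1, 2)))) ≈ Add(-5.6908e+8, Mul(767.71, I))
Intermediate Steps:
Function('U')(R, Z) = 25
Function('I')(l) = Mul(l, Add(1711, Pow(l, 2))) (Function('I')(l) = Mul(Add(Pow(l, 2), 1711), l) = Mul(Add(1711, Pow(l, 2)), l) = Mul(l, Add(1711, Pow(l, 2))))
Function('p')(K) = Mul(25, Pow(K, Rational(1, 2)))
Add(Function('I')(Add(-646, -182)), Function('p')(-943)) = Add(Mul(Add(-646, -182), Add(1711, Pow(Add(-646, -182), 2))), Mul(25, Pow(-943, Rational(1, 2)))) = Add(Mul(-828, Add(1711, Pow(-828, 2))), Mul(25, Mul(I, Pow(943, Rational(1, 2))))) = Add(Mul(-828, Add(1711, 685584)), Mul(25, I, Pow(943, Rational(1, 2)))) = Add(Mul(-828, 687295), Mul(25, I, Pow(943, Rational(1, 2)))) = Add(-569080260, Mul(25, I, Pow(943, Rational(1, 2))))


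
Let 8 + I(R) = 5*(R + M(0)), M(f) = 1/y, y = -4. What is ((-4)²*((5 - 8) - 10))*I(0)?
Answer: 1924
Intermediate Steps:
M(f) = -¼ (M(f) = 1/(-4) = -¼)
I(R) = -37/4 + 5*R (I(R) = -8 + 5*(R - ¼) = -8 + 5*(-¼ + R) = -8 + (-5/4 + 5*R) = -37/4 + 5*R)
((-4)²*((5 - 8) - 10))*I(0) = ((-4)²*((5 - 8) - 10))*(-37/4 + 5*0) = (16*(-3 - 10))*(-37/4 + 0) = (16*(-13))*(-37/4) = -208*(-37/4) = 1924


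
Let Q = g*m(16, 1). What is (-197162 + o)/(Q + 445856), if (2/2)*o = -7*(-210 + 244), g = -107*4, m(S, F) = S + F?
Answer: -9870/21929 ≈ -0.45009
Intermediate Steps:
m(S, F) = F + S
g = -428
Q = -7276 (Q = -428*(1 + 16) = -428*17 = -7276)
o = -238 (o = -7*(-210 + 244) = -7*34 = -238)
(-197162 + o)/(Q + 445856) = (-197162 - 238)/(-7276 + 445856) = -197400/438580 = -197400*1/438580 = -9870/21929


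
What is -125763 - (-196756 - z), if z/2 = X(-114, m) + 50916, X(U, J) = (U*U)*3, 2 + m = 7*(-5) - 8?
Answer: 250801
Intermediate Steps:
m = -45 (m = -2 + (7*(-5) - 8) = -2 + (-35 - 8) = -2 - 43 = -45)
X(U, J) = 3*U**2 (X(U, J) = U**2*3 = 3*U**2)
z = 179808 (z = 2*(3*(-114)**2 + 50916) = 2*(3*12996 + 50916) = 2*(38988 + 50916) = 2*89904 = 179808)
-125763 - (-196756 - z) = -125763 - (-196756 - 1*179808) = -125763 - (-196756 - 179808) = -125763 - 1*(-376564) = -125763 + 376564 = 250801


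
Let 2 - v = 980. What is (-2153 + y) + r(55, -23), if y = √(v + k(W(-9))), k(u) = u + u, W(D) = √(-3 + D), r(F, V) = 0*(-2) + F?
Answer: -2098 + √(-978 + 4*I*√3) ≈ -2097.9 + 31.273*I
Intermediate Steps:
r(F, V) = F (r(F, V) = 0 + F = F)
k(u) = 2*u
v = -978 (v = 2 - 1*980 = 2 - 980 = -978)
y = √(-978 + 4*I*√3) (y = √(-978 + 2*√(-3 - 9)) = √(-978 + 2*√(-12)) = √(-978 + 2*(2*I*√3)) = √(-978 + 4*I*√3) ≈ 0.1108 + 31.273*I)
(-2153 + y) + r(55, -23) = (-2153 + √(-978 + 4*I*√3)) + 55 = -2098 + √(-978 + 4*I*√3)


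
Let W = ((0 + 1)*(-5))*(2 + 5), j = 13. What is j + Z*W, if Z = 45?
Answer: -1562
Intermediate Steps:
W = -35 (W = (1*(-5))*7 = -5*7 = -35)
j + Z*W = 13 + 45*(-35) = 13 - 1575 = -1562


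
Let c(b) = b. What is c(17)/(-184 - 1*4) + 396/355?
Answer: 68413/66740 ≈ 1.0251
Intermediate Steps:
c(17)/(-184 - 1*4) + 396/355 = 17/(-184 - 1*4) + 396/355 = 17/(-184 - 4) + 396*(1/355) = 17/(-188) + 396/355 = 17*(-1/188) + 396/355 = -17/188 + 396/355 = 68413/66740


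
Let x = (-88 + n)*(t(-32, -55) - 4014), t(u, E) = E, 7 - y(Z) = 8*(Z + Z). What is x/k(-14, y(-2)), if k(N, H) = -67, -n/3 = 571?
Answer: -7328269/67 ≈ -1.0938e+5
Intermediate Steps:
y(Z) = 7 - 16*Z (y(Z) = 7 - 8*(Z + Z) = 7 - 8*2*Z = 7 - 16*Z)
n = -1713 (n = -3*571 = -1713)
x = 7328269 (x = (-88 - 1713)*(-55 - 4014) = -1801*(-4069) = 7328269)
x/k(-14, y(-2)) = 7328269/(-67) = 7328269*(-1/67) = -7328269/67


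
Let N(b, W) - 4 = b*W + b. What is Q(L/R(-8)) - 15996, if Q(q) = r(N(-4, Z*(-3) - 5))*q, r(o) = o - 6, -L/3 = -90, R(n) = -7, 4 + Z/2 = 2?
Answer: -102792/7 ≈ -14685.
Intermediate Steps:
Z = -4 (Z = -8 + 2*2 = -8 + 4 = -4)
L = 270 (L = -3*(-90) = 270)
N(b, W) = 4 + b + W*b (N(b, W) = 4 + (b*W + b) = 4 + (W*b + b) = 4 + (b + W*b) = 4 + b + W*b)
r(o) = -6 + o
Q(q) = -34*q (Q(q) = (-6 + (4 - 4 + (-4*(-3) - 5)*(-4)))*q = (-6 + (4 - 4 + (12 - 5)*(-4)))*q = (-6 + (4 - 4 + 7*(-4)))*q = (-6 + (4 - 4 - 28))*q = (-6 - 28)*q = -34*q)
Q(L/R(-8)) - 15996 = -9180/(-7) - 15996 = -9180*(-1)/7 - 15996 = -34*(-270/7) - 15996 = 9180/7 - 15996 = -102792/7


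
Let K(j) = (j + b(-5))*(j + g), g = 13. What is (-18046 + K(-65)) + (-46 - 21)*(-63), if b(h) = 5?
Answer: -10705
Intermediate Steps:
K(j) = (5 + j)*(13 + j) (K(j) = (j + 5)*(j + 13) = (5 + j)*(13 + j))
(-18046 + K(-65)) + (-46 - 21)*(-63) = (-18046 + (65 + (-65)**2 + 18*(-65))) + (-46 - 21)*(-63) = (-18046 + (65 + 4225 - 1170)) - 67*(-63) = (-18046 + 3120) + 4221 = -14926 + 4221 = -10705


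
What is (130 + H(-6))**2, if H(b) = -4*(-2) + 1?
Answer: 19321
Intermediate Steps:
H(b) = 9 (H(b) = 8 + 1 = 9)
(130 + H(-6))**2 = (130 + 9)**2 = 139**2 = 19321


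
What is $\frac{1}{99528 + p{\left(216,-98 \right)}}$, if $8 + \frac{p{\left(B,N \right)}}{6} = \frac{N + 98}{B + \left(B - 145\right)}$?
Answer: $\frac{1}{99480} \approx 1.0052 \cdot 10^{-5}$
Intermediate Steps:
$p{\left(B,N \right)} = -48 + \frac{6 \left(98 + N\right)}{-145 + 2 B}$ ($p{\left(B,N \right)} = -48 + 6 \frac{N + 98}{B + \left(B - 145\right)} = -48 + 6 \frac{98 + N}{B + \left(-145 + B\right)} = -48 + 6 \frac{98 + N}{-145 + 2 B} = -48 + \frac{6 \left(98 + N\right)}{-145 + 2 B}$)
$\frac{1}{99528 + p{\left(216,-98 \right)}} = \frac{1}{99528 + \frac{6 \left(1258 - 98 - 3456\right)}{-145 + 2 \cdot 216}} = \frac{1}{99528 + \frac{6 \left(1258 - 98 - 3456\right)}{-145 + 432}} = \frac{1}{99528 + 6 \cdot \frac{1}{287} \left(-2296\right)} = \frac{1}{99528 - 48} = \frac{1}{99480}$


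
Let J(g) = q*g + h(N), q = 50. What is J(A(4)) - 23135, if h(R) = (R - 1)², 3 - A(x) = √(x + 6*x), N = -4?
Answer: -22960 - 100*√7 ≈ -23225.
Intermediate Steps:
A(x) = 3 - √7*√x (A(x) = 3 - √(x + 6*x) = 3 - √(7*x) = 3 - √7*√x)
h(R) = (-1 + R)²
J(g) = 25 + 50*g (J(g) = 50*g + (-1 - 4)² = 50*g + (-5)² = 50*g + 25 = 25 + 50*g)
J(A(4)) - 23135 = (25 + 50*(3 - √7*√4)) - 23135 = (25 + 50*(3 - 1*√7*2)) - 23135 = (25 + 50*(3 - 2*√7)) - 23135 = (25 + (150 - 100*√7)) - 23135 = (175 - 100*√7) - 23135 = -22960 - 100*√7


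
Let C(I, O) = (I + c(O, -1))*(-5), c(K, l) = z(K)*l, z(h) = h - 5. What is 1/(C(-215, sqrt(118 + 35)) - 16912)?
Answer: -15862/251599219 - 15*sqrt(17)/251599219 ≈ -6.3290e-5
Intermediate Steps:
z(h) = -5 + h
c(K, l) = l*(-5 + K) (c(K, l) = (-5 + K)*l = l*(-5 + K))
C(I, O) = -25 - 5*I + 5*O (C(I, O) = (I - (-5 + O))*(-5) = (I + (5 - O))*(-5) = (5 + I - O)*(-5) = -25 - 5*I + 5*O)
1/(C(-215, sqrt(118 + 35)) - 16912) = 1/((-25 - 5*(-215) + 5*sqrt(118 + 35)) - 16912) = 1/((-25 + 1075 + 5*sqrt(153)) - 16912) = 1/((-25 + 1075 + 5*(3*sqrt(17))) - 16912) = 1/((-25 + 1075 + 15*sqrt(17)) - 16912) = 1/((1050 + 15*sqrt(17)) - 16912) = 1/(-15862 + 15*sqrt(17))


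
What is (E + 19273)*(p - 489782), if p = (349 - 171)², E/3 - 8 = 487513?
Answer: -678826107928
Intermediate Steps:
E = 1462563 (E = 24 + 3*487513 = 24 + 1462539 = 1462563)
p = 31684 (p = 178² = 31684)
(E + 19273)*(p - 489782) = (1462563 + 19273)*(31684 - 489782) = 1481836*(-458098) = -678826107928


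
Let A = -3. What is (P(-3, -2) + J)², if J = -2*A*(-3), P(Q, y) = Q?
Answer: 441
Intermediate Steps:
J = -18 (J = -2*(-3)*(-3) = 6*(-3) = -18)
(P(-3, -2) + J)² = (-3 - 18)² = (-21)² = 441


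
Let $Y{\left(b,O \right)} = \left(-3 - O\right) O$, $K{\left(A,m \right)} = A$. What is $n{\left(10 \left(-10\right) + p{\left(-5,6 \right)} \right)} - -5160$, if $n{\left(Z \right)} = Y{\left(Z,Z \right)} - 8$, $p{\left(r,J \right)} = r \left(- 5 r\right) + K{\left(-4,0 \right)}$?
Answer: $-46602$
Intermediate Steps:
$p{\left(r,J \right)} = -4 - 5 r^{2}$ ($p{\left(r,J \right)} = r \left(- 5 r\right) - 4 = - 5 r^{2} - 4 = -4 - 5 r^{2}$)
$Y{\left(b,O \right)} = O \left(-3 - O\right)$
$n{\left(Z \right)} = -8 - Z \left(3 + Z\right)$ ($n{\left(Z \right)} = - Z \left(3 + Z\right) - 8 = -8 - Z \left(3 + Z\right)$)
$n{\left(10 \left(-10\right) + p{\left(-5,6 \right)} \right)} - -5160 = \left(-8 - \left(10 \left(-10\right) - \left(4 + 5 \left(-5\right)^{2}\right)\right) \left(3 + \left(10 \left(-10\right) - \left(4 + 5 \left(-5\right)^{2}\right)\right)\right)\right) - -5160 = \left(-8 - \left(-100 - 129\right) \left(3 - 229\right)\right) + 5160 = \left(-8 - - 229 \left(3 - 229\right)\right) + 5160 = \left(-8 - \left(-229\right) \left(-226\right)\right) + 5160 = \left(-8 - 51754\right) + 5160 = -51762 + 5160 = -46602$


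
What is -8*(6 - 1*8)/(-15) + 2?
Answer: 14/15 ≈ 0.93333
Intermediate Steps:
-8*(6 - 1*8)/(-15) + 2 = -8*(6 - 8)*(-1)/15 + 2 = -(-16)*(-1)/15 + 2 = -8*2/15 + 2 = -16/15 + 2 = 14/15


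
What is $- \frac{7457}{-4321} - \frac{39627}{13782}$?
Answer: $- \frac{22818631}{19850674} \approx -1.1495$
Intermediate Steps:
$- \frac{7457}{-4321} - \frac{39627}{13782} = \left(-7457\right) \left(- \frac{1}{4321}\right) - \frac{13209}{4594} = \frac{7457}{4321} - \frac{13209}{4594} = - \frac{22818631}{19850674}$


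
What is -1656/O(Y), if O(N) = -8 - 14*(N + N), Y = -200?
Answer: -69/233 ≈ -0.29614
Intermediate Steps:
O(N) = -8 - 28*N
-1656/O(Y) = -1656/(-8 - 28*(-200)) = -1656/(-8 + 5600) = -1656/5592 = -1656*1/5592 = -69/233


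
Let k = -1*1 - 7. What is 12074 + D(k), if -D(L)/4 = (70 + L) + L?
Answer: 11858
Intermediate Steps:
k = -8 (k = -1 - 7 = -8)
D(L) = -280 - 8*L (D(L) = -4*((70 + L) + L) = -4*(70 + 2*L) = -280 - 8*L)
12074 + D(k) = 12074 + (-280 - 8*(-8)) = 12074 + (-280 + 64) = 12074 - 216 = 11858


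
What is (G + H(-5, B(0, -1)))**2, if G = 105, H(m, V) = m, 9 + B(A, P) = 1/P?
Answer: 10000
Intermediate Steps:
B(A, P) = -9 + 1/P
(G + H(-5, B(0, -1)))**2 = (105 - 5)**2 = 100**2 = 10000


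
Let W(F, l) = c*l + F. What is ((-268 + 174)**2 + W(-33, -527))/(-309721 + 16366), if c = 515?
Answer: 9726/10865 ≈ 0.89517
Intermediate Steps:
W(F, l) = F + 515*l (W(F, l) = 515*l + F = F + 515*l)
((-268 + 174)**2 + W(-33, -527))/(-309721 + 16366) = ((-268 + 174)**2 + (-33 + 515*(-527)))/(-309721 + 16366) = ((-94)**2 + (-33 - 271405))/(-293355) = (8836 - 271438)*(-1/293355) = -262602*(-1/293355) = 9726/10865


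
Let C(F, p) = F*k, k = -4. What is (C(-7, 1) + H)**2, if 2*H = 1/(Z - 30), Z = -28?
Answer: 10543009/13456 ≈ 783.52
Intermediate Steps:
C(F, p) = -4*F (C(F, p) = F*(-4) = -4*F)
H = -1/116 (H = 1/(2*(-28 - 30)) = (1/2)/(-58) = (1/2)*(-1/58) = -1/116 ≈ -0.0086207)
(C(-7, 1) + H)**2 = (-4*(-7) - 1/116)**2 = (28 - 1/116)**2 = (3247/116)**2 = 10543009/13456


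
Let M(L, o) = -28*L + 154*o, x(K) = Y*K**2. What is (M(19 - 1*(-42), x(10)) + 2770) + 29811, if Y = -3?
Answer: -15327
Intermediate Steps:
x(K) = -3*K**2
(M(19 - 1*(-42), x(10)) + 2770) + 29811 = ((-28*(19 - 1*(-42)) + 154*(-3*10**2)) + 2770) + 29811 = ((-28*(19 + 42) + 154*(-3*100)) + 2770) + 29811 = ((-28*61 + 154*(-300)) + 2770) + 29811 = ((-1708 - 46200) + 2770) + 29811 = (-47908 + 2770) + 29811 = -45138 + 29811 = -15327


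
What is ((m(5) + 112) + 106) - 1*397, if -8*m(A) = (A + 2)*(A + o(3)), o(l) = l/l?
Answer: -737/4 ≈ -184.25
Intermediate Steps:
o(l) = 1
m(A) = -(1 + A)*(2 + A)/8 (m(A) = -(A + 2)*(A + 1)/8 = -(2 + A)*(1 + A)/8 = -(1 + A)*(2 + A)/8)
((m(5) + 112) + 106) - 1*397 = (((-¼ - 3/8*5 - ⅛*5²) + 112) + 106) - 1*397 = (((-¼ - 15/8 - ⅛*25) + 112) + 106) - 397 = (((-¼ - 15/8 - 25/8) + 112) + 106) - 397 = ((-21/4 + 112) + 106) - 397 = (427/4 + 106) - 397 = 851/4 - 397 = -737/4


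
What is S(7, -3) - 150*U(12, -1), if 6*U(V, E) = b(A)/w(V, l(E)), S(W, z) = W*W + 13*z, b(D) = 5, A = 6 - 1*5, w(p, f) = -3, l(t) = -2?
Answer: 155/3 ≈ 51.667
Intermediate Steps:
A = 1 (A = 6 - 5 = 1)
S(W, z) = W² + 13*z
U(V, E) = -5/18 (U(V, E) = (5/(-3))/6 = (5*(-⅓))/6 = (⅙)*(-5/3) = -5/18)
S(7, -3) - 150*U(12, -1) = (7² + 13*(-3)) - 150*(-5/18) = (49 - 39) + 125/3 = 10 + 125/3 = 155/3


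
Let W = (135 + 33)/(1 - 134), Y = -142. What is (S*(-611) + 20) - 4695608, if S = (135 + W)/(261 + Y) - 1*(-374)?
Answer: -1590706739/323 ≈ -4.9248e+6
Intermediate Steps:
W = -24/19 (W = 168/(-133) = 168*(-1/133) = -24/19 ≈ -1.2632)
S = 121165/323 (S = (135 - 24/19)/(261 - 142) - 1*(-374) = (2541/19)/119 + 374 = (2541/19)*(1/119) + 374 = 363/323 + 374 = 121165/323 ≈ 375.12)
(S*(-611) + 20) - 4695608 = ((121165/323)*(-611) + 20) - 4695608 = (-74031815/323 + 20) - 4695608 = -74025355/323 - 4695608 = -1590706739/323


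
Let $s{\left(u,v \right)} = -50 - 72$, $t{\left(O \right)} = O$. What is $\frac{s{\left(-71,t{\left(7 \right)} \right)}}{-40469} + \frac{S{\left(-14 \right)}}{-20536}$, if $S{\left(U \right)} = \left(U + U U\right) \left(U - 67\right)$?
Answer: $\frac{299549695}{415535692} \approx 0.72088$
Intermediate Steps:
$S{\left(U \right)} = \left(-67 + U\right) \left(U + U^{2}\right)$ ($S{\left(U \right)} = \left(U + U^{2}\right) \left(-67 + U\right) = \left(-67 + U\right) \left(U + U^{2}\right)$)
$s{\left(u,v \right)} = -122$
$\frac{s{\left(-71,t{\left(7 \right)} \right)}}{-40469} + \frac{S{\left(-14 \right)}}{-20536} = - \frac{122}{-40469} + \frac{\left(-14\right) \left(-67 + \left(-14\right)^{2} - -924\right)}{-20536} = \left(-122\right) \left(- \frac{1}{40469}\right) + - 14 \left(-67 + 196 + 924\right) \left(- \frac{1}{20536}\right) = \frac{122}{40469} + \left(-14\right) 1053 \left(- \frac{1}{20536}\right) = \frac{122}{40469} - - \frac{7371}{10268} = \frac{122}{40469} + \frac{7371}{10268} = \frac{299549695}{415535692}$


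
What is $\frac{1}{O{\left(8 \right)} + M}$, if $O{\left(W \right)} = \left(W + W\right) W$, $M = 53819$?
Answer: $\frac{1}{53947} \approx 1.8537 \cdot 10^{-5}$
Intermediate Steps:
$O{\left(W \right)} = 2 W^{2}$ ($O{\left(W \right)} = 2 W W = 2 W^{2}$)
$\frac{1}{O{\left(8 \right)} + M} = \frac{1}{2 \cdot 8^{2} + 53819} = \frac{1}{2 \cdot 64 + 53819} = \frac{1}{128 + 53819} = \frac{1}{53947}$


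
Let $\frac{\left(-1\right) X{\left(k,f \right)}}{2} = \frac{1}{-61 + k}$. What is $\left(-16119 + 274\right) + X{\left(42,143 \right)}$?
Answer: $- \frac{301053}{19} \approx -15845.0$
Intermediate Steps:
$X{\left(k,f \right)} = - \frac{2}{-61 + k}$
$\left(-16119 + 274\right) + X{\left(42,143 \right)} = \left(-16119 + 274\right) - \frac{2}{-61 + 42} = -15845 - \frac{2}{-19} = -15845 - - \frac{2}{19} = -15845 + \frac{2}{19} = - \frac{301053}{19}$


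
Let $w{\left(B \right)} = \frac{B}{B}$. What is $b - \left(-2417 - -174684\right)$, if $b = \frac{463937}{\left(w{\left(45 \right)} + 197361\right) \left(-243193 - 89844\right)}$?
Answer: $- \frac{11322911526753135}{65728848394} \approx -1.7227 \cdot 10^{5}$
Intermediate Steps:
$w{\left(B \right)} = 1$
$b = - \frac{463937}{65728848394}$ ($b = \frac{463937}{\left(1 + 197361\right) \left(-243193 - 89844\right)} = \frac{463937}{197362 \left(-333037\right)} = \frac{463937}{-65728848394} = 463937 \left(- \frac{1}{65728848394}\right) = - \frac{463937}{65728848394} \approx -7.0583 \cdot 10^{-6}$)
$b - \left(-2417 - -174684\right) = - \frac{463937}{65728848394} - \left(-2417 - -174684\right) = - \frac{463937}{65728848394} - \left(-2417 + 174684\right) = - \frac{463937}{65728848394} - 172267 = - \frac{11322911526753135}{65728848394}$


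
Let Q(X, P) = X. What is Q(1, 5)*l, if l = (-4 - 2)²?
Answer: 36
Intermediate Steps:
l = 36 (l = (-6)² = 36)
Q(1, 5)*l = 1*36 = 36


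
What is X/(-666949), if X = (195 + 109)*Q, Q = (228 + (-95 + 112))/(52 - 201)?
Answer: 74480/99375401 ≈ 0.00074948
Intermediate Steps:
Q = -245/149 (Q = (228 + 17)/(-149) = 245*(-1/149) = -245/149 ≈ -1.6443)
X = -74480/149 (X = (195 + 109)*(-245/149) = 304*(-245/149) = -74480/149 ≈ -499.87)
X/(-666949) = -74480/149/(-666949) = -74480/149*(-1/666949) = 74480/99375401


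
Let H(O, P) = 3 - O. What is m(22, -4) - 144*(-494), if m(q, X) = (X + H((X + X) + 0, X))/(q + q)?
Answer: 3129991/44 ≈ 71136.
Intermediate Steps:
m(q, X) = (3 - X)/(2*q) (m(q, X) = (X + (3 - ((X + X) + 0)))/(q + q) = (X + (3 - (2*X + 0)))/((2*q)) = (X + (3 - 2*X))*(1/(2*q)) = (3 - X)*(1/(2*q)) = (3 - X)/(2*q))
m(22, -4) - 144*(-494) = (½)*(3 - 1*(-4))/22 - 144*(-494) = (½)*(1/22)*(3 + 4) + 71136 = (½)*(1/22)*7 + 71136 = 7/44 + 71136 = 3129991/44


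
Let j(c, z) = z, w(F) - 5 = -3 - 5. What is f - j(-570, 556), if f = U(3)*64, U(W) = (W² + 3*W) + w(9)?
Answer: 404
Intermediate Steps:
w(F) = -3 (w(F) = 5 + (-3 - 5) = 5 - 8 = -3)
U(W) = -3 + W² + 3*W (U(W) = (W² + 3*W) - 3 = -3 + W² + 3*W)
f = 960 (f = (-3 + 3² + 3*3)*64 = (-3 + 9 + 9)*64 = 15*64 = 960)
f - j(-570, 556) = 960 - 1*556 = 960 - 556 = 404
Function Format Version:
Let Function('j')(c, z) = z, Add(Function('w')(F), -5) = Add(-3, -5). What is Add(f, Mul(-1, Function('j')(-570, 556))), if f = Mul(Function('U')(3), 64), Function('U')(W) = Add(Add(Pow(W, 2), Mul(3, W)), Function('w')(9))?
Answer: 404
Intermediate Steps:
Function('w')(F) = -3 (Function('w')(F) = Add(5, Add(-3, -5)) = Add(5, -8) = -3)
Function('U')(W) = Add(-3, Pow(W, 2), Mul(3, W)) (Function('U')(W) = Add(Add(Pow(W, 2), Mul(3, W)), -3) = Add(-3, Pow(W, 2), Mul(3, W)))
f = 960 (f = Mul(Add(-3, Pow(3, 2), Mul(3, 3)), 64) = Mul(Add(-3, 9, 9), 64) = Mul(15, 64) = 960)
Add(f, Mul(-1, Function('j')(-570, 556))) = Add(960, Mul(-1, 556)) = Add(960, -556) = 404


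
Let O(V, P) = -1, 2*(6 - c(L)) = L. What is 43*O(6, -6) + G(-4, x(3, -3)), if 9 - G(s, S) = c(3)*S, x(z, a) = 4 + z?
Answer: -131/2 ≈ -65.500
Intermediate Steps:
c(L) = 6 - L/2
G(s, S) = 9 - 9*S/2 (G(s, S) = 9 - (6 - 1/2*3)*S = 9 - (6 - 3/2)*S = 9 - 9*S/2)
43*O(6, -6) + G(-4, x(3, -3)) = 43*(-1) + (9 - 9*(4 + 3)/2) = -43 + (9 - 9/2*7) = -43 + (9 - 63/2) = -43 - 45/2 = -131/2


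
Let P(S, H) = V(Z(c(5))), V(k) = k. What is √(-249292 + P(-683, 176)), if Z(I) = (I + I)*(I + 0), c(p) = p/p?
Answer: I*√249290 ≈ 499.29*I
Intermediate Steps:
c(p) = 1
Z(I) = 2*I² (Z(I) = (2*I)*I = 2*I²)
P(S, H) = 2 (P(S, H) = 2*1² = 2*1 = 2)
√(-249292 + P(-683, 176)) = √(-249292 + 2) = √(-249290) = I*√249290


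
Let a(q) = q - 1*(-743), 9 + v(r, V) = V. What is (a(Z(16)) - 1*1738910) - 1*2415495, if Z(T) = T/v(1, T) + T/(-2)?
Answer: -29075674/7 ≈ -4.1537e+6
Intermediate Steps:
v(r, V) = -9 + V
Z(T) = -T/2 + T/(-9 + T) (Z(T) = T/(-9 + T) + T/(-2) = T/(-9 + T) + T*(-1/2) = T/(-9 + T) - T/2 = -T/2 + T/(-9 + T))
a(q) = 743 + q (a(q) = q + 743 = 743 + q)
(a(Z(16)) - 1*1738910) - 1*2415495 = ((743 + (1/2)*16*(11 - 1*16)/(-9 + 16)) - 1*1738910) - 1*2415495 = ((743 + (1/2)*16*(11 - 16)/7) - 1738910) - 2415495 = ((743 + (1/2)*16*(1/7)*(-5)) - 1738910) - 2415495 = ((743 - 40/7) - 1738910) - 2415495 = (5161/7 - 1738910) - 2415495 = -12167209/7 - 2415495 = -29075674/7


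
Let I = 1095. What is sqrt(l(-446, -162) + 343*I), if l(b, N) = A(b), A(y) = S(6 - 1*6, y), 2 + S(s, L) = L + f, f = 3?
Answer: 2*sqrt(93785) ≈ 612.49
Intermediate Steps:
S(s, L) = 1 + L (S(s, L) = -2 + (L + 3) = -2 + (3 + L) = 1 + L)
A(y) = 1 + y
l(b, N) = 1 + b
sqrt(l(-446, -162) + 343*I) = sqrt((1 - 446) + 343*1095) = sqrt(-445 + 375585) = sqrt(375140) = 2*sqrt(93785)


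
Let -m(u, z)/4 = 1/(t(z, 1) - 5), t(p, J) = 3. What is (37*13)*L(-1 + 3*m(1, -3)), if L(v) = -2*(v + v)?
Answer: -9620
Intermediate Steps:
m(u, z) = 2 (m(u, z) = -4/(3 - 5) = -4/(-2) = -4*(-½) = 2)
L(v) = -4*v
(37*13)*L(-1 + 3*m(1, -3)) = (37*13)*(-4*(-1 + 3*2)) = 481*(-4*(-1 + 6)) = 481*(-4*5) = 481*(-20) = -9620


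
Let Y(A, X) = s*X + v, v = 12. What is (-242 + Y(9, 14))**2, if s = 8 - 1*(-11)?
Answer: 1296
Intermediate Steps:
s = 19 (s = 8 + 11 = 19)
Y(A, X) = 12 + 19*X (Y(A, X) = 19*X + 12 = 12 + 19*X)
(-242 + Y(9, 14))**2 = (-242 + (12 + 19*14))**2 = (-242 + (12 + 266))**2 = (-242 + 278)**2 = 36**2 = 1296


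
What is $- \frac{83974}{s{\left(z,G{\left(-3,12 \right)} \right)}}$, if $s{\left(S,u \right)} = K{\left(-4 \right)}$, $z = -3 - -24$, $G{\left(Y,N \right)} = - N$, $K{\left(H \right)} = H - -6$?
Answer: $-41987$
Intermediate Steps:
$K{\left(H \right)} = 6 + H$ ($K{\left(H \right)} = H + 6 = 6 + H$)
$z = 21$ ($z = -3 + 24 = 21$)
$s{\left(S,u \right)} = 2$ ($s{\left(S,u \right)} = 6 - 4 = 2$)
$- \frac{83974}{s{\left(z,G{\left(-3,12 \right)} \right)}} = - \frac{83974}{2} = \left(-83974\right) \frac{1}{2} = -41987$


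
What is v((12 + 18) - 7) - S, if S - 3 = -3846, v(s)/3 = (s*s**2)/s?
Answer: 5430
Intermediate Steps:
v(s) = 3*s**2 (v(s) = 3*((s*s**2)/s) = 3*(s**3/s) = 3*s**2)
S = -3843 (S = 3 - 3846 = -3843)
v((12 + 18) - 7) - S = 3*((12 + 18) - 7)**2 - 1*(-3843) = 3*(30 - 7)**2 + 3843 = 3*23**2 + 3843 = 3*529 + 3843 = 1587 + 3843 = 5430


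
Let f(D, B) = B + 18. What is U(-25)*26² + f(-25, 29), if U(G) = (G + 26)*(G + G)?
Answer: -33753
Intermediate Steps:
f(D, B) = 18 + B
U(G) = 2*G*(26 + G) (U(G) = (26 + G)*(2*G) = 2*G*(26 + G))
U(-25)*26² + f(-25, 29) = (2*(-25)*(26 - 25))*26² + (18 + 29) = (2*(-25)*1)*676 + 47 = -50*676 + 47 = -33800 + 47 = -33753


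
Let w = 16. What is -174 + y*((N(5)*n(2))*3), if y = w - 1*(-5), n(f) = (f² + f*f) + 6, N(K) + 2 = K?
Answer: 2472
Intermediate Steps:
N(K) = -2 + K
n(f) = 6 + 2*f² (n(f) = (f² + f²) + 6 = 2*f² + 6 = 6 + 2*f²)
y = 21 (y = 16 - 1*(-5) = 16 + 5 = 21)
-174 + y*((N(5)*n(2))*3) = -174 + 21*(((-2 + 5)*(6 + 2*2²))*3) = -174 + 21*((3*(6 + 2*4))*3) = -174 + 21*((3*(6 + 8))*3) = -174 + 21*((3*14)*3) = -174 + 21*(42*3) = -174 + 21*126 = -174 + 2646 = 2472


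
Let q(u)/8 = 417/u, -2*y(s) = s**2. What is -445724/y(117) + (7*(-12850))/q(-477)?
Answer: 98386026313/7611084 ≈ 12927.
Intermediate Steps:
y(s) = -s**2/2
q(u) = 3336/u (q(u) = 8*(417/u) = 3336/u)
-445724/y(117) + (7*(-12850))/q(-477) = -445724/((-1/2*117**2)) + (7*(-12850))/((3336/(-477))) = -445724/((-1/2*13689)) - 89950/(3336*(-1/477)) = -445724/(-13689/2) - 89950/(-1112/159) = -445724*(-2/13689) - 89950*(-159/1112) = 891448/13689 + 7151025/556 = 98386026313/7611084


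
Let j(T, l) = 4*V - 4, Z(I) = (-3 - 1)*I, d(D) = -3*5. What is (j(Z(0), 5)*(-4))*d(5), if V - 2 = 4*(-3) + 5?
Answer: -1440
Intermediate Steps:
d(D) = -15
Z(I) = -4*I
V = -5 (V = 2 + (4*(-3) + 5) = 2 + (-12 + 5) = 2 - 7 = -5)
j(T, l) = -24 (j(T, l) = 4*(-5) - 4 = -20 - 4 = -24)
(j(Z(0), 5)*(-4))*d(5) = -24*(-4)*(-15) = 96*(-15) = -1440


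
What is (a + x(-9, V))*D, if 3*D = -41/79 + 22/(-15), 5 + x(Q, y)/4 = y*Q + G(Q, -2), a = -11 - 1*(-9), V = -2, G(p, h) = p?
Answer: -32942/3555 ≈ -9.2664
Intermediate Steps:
a = -2 (a = -11 + 9 = -2)
x(Q, y) = -20 + 4*Q + 4*Q*y (x(Q, y) = -20 + 4*(y*Q + Q) = -20 + 4*(Q*y + Q) = -20 + 4*(Q + Q*y) = -20 + (4*Q + 4*Q*y) = -20 + 4*Q + 4*Q*y)
D = -2353/3555 (D = (-41/79 + 22/(-15))/3 = (-41*1/79 + 22*(-1/15))/3 = (-41/79 - 22/15)/3 = (⅓)*(-2353/1185) = -2353/3555 ≈ -0.66188)
(a + x(-9, V))*D = (-2 + (-20 + 4*(-9) + 4*(-9)*(-2)))*(-2353/3555) = (-2 + (-20 - 36 + 72))*(-2353/3555) = (-2 + 16)*(-2353/3555) = 14*(-2353/3555) = -32942/3555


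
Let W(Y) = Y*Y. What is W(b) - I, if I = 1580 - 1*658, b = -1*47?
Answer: 1287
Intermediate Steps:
b = -47
W(Y) = Y**2
I = 922 (I = 1580 - 658 = 922)
W(b) - I = (-47)**2 - 1*922 = 2209 - 922 = 1287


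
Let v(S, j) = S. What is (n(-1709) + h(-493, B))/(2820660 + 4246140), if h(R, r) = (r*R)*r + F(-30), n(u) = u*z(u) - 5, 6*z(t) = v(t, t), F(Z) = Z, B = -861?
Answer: -2189907047/42400800 ≈ -51.648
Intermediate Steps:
z(t) = t/6
n(u) = -5 + u²/6 (n(u) = u*(u/6) - 5 = u²/6 - 5 = -5 + u²/6)
h(R, r) = -30 + R*r² (h(R, r) = (r*R)*r - 30 = (R*r)*r - 30 = R*r² - 30 = -30 + R*r²)
(n(-1709) + h(-493, B))/(2820660 + 4246140) = ((-5 + (⅙)*(-1709)²) + (-30 - 493*(-861)²))/(2820660 + 4246140) = ((-5 + (⅙)*2920681) + (-30 - 493*741321))/7066800 = ((-5 + 2920681/6) + (-30 - 365471253))*(1/7066800) = (2920651/6 - 365471283)*(1/7066800) = -2189907047/6*1/7066800 = -2189907047/42400800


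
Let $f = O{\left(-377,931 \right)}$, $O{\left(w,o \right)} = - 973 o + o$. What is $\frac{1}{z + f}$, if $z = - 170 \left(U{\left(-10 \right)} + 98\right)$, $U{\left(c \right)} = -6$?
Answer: $- \frac{1}{920572} \approx -1.0863 \cdot 10^{-6}$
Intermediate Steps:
$O{\left(w,o \right)} = - 972 o$
$f = -904932$ ($f = \left(-972\right) 931 = -904932$)
$z = -15640$ ($z = - 170 \left(-6 + 98\right) = \left(-170\right) 92 = -15640$)
$\frac{1}{z + f} = \frac{1}{-15640 - 904932} = \frac{1}{-920572} = - \frac{1}{920572}$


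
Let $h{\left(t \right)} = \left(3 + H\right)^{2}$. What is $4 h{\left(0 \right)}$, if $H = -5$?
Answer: $16$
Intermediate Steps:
$h{\left(t \right)} = 4$ ($h{\left(t \right)} = \left(3 - 5\right)^{2} = \left(-2\right)^{2} = 4$)
$4 h{\left(0 \right)} = 4 \cdot 4 = 16$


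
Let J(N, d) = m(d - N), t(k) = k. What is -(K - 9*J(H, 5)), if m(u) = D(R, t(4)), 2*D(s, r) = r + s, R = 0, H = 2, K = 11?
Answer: 7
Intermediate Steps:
D(s, r) = r/2 + s/2 (D(s, r) = (r + s)/2 = r/2 + s/2)
m(u) = 2 (m(u) = (½)*4 + (½)*0 = 2 + 0 = 2)
J(N, d) = 2
-(K - 9*J(H, 5)) = -(11 - 9*2) = -(11 - 18) = -1*(-7) = 7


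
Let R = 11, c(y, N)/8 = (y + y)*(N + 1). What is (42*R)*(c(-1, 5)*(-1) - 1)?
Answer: 43890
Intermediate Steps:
c(y, N) = 16*y*(1 + N) (c(y, N) = 8*((y + y)*(N + 1)) = 8*((2*y)*(1 + N)) = 8*(2*y*(1 + N)) = 16*y*(1 + N))
(42*R)*(c(-1, 5)*(-1) - 1) = (42*11)*((16*(-1)*(1 + 5))*(-1) - 1) = 462*((16*(-1)*6)*(-1) - 1) = 462*(-96*(-1) - 1) = 462*(96 - 1) = 462*95 = 43890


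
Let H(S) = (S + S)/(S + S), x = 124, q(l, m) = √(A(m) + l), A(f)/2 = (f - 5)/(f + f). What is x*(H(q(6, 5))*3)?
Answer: 372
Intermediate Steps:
A(f) = (-5 + f)/f (A(f) = 2*((f - 5)/(f + f)) = 2*((-5 + f)/((2*f))) = 2*((-5 + f)*(1/(2*f))) = 2*((-5 + f)/(2*f)) = (-5 + f)/f)
q(l, m) = √(l + (-5 + m)/m) (q(l, m) = √((-5 + m)/m + l) = √(l + (-5 + m)/m))
H(S) = 1 (H(S) = (2*S)/((2*S)) = (2*S)*(1/(2*S)) = 1)
x*(H(q(6, 5))*3) = 124*(1*3) = 124*3 = 372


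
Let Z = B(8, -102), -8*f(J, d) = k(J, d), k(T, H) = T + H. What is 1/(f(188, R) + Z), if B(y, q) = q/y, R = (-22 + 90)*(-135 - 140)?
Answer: 4/9205 ≈ 0.00043455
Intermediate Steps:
R = -18700 (R = 68*(-275) = -18700)
k(T, H) = H + T
f(J, d) = -J/8 - d/8 (f(J, d) = -(d + J)/8 = -(J + d)/8 = -J/8 - d/8)
Z = -51/4 (Z = -102/8 = -102*⅛ = -51/4 ≈ -12.750)
1/(f(188, R) + Z) = 1/((-⅛*188 - ⅛*(-18700)) - 51/4) = 1/((-47/2 + 4675/2) - 51/4) = 1/(2314 - 51/4) = 1/(9205/4) = 4/9205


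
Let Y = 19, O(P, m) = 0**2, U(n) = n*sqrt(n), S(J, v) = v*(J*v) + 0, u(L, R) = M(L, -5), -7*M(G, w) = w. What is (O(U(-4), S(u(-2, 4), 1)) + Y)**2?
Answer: 361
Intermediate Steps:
M(G, w) = -w/7
u(L, R) = 5/7 (u(L, R) = -1/7*(-5) = 5/7)
S(J, v) = J*v**2 (S(J, v) = J*v**2 + 0 = J*v**2)
U(n) = n**(3/2)
O(P, m) = 0
(O(U(-4), S(u(-2, 4), 1)) + Y)**2 = (0 + 19)**2 = 19**2 = 361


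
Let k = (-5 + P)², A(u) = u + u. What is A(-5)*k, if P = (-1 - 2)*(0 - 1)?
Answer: -40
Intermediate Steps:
A(u) = 2*u
P = 3 (P = -3*(-1) = 3)
k = 4 (k = (-5 + 3)² = (-2)² = 4)
A(-5)*k = (2*(-5))*4 = -10*4 = -40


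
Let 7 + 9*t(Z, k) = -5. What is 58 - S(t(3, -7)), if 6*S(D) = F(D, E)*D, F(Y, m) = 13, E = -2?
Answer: 548/9 ≈ 60.889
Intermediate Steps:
t(Z, k) = -4/3 (t(Z, k) = -7/9 + (1/9)*(-5) = -7/9 - 5/9 = -4/3)
S(D) = 13*D/6 (S(D) = (13*D)/6 = 13*D/6)
58 - S(t(3, -7)) = 58 - 13*(-4)/(6*3) = 58 - 1*(-26/9) = 58 + 26/9 = 548/9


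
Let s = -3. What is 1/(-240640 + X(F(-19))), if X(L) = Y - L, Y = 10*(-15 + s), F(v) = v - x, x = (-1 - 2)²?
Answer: -1/240792 ≈ -4.1530e-6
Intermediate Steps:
x = 9 (x = (-3)² = 9)
F(v) = -9 + v (F(v) = v - 1*9 = v - 9 = -9 + v)
Y = -180 (Y = 10*(-15 - 3) = 10*(-18) = -180)
X(L) = -180 - L
1/(-240640 + X(F(-19))) = 1/(-240640 + (-180 - (-9 - 19))) = 1/(-240640 + (-180 - 1*(-28))) = 1/(-240640 + (-180 + 28)) = 1/(-240640 - 152) = 1/(-240792) = -1/240792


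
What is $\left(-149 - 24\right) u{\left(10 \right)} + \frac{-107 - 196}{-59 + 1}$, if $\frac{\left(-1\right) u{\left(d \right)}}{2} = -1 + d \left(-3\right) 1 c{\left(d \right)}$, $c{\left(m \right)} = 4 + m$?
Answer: $- \frac{8448325}{58} \approx -1.4566 \cdot 10^{5}$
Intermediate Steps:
$u{\left(d \right)} = 2 + 6 d \left(4 + d\right)$ ($u{\left(d \right)} = - 2 \left(-1 + d \left(-3\right) 1 \left(4 + d\right)\right) = - 2 \left(-1 + - 3 d 1 \left(4 + d\right)\right) = - 2 \left(-1 + - 3 d \left(4 + d\right)\right) = - 2 \left(-1 - 3 d \left(4 + d\right)\right) = 2 + 6 d \left(4 + d\right)$)
$\left(-149 - 24\right) u{\left(10 \right)} + \frac{-107 - 196}{-59 + 1} = \left(-149 - 24\right) \left(2 + 6 \cdot 10 \left(4 + 10\right)\right) + \frac{-107 - 196}{-59 + 1} = \left(-149 - 24\right) \left(2 + 6 \cdot 10 \cdot 14\right) - \frac{303}{-58} = - 173 \left(2 + 840\right) - - \frac{303}{58} = \left(-173\right) 842 + \frac{303}{58} = -145666 + \frac{303}{58} = - \frac{8448325}{58}$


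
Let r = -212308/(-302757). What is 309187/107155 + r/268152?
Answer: 6275334225004177/2174841857645730 ≈ 2.8854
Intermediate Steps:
r = 212308/302757 (r = -212308*(-1/302757) = 212308/302757 ≈ 0.70125)
309187/107155 + r/268152 = 309187/107155 + (212308/302757)/268152 = 309187*(1/107155) + (212308/302757)*(1/268152) = 309187/107155 + 53077/20296223766 = 6275334225004177/2174841857645730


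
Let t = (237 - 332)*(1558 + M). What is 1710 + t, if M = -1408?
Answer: -12540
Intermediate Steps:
t = -14250 (t = (237 - 332)*(1558 - 1408) = -95*150 = -14250)
1710 + t = 1710 - 14250 = -12540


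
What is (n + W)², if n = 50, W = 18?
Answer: 4624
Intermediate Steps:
(n + W)² = (50 + 18)² = 68² = 4624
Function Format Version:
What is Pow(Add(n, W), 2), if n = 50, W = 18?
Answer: 4624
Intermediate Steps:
Pow(Add(n, W), 2) = Pow(Add(50, 18), 2) = Pow(68, 2) = 4624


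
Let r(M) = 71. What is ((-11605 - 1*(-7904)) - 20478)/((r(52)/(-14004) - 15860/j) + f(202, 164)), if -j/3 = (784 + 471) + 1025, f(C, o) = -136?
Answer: 6433451604/35570731 ≈ 180.86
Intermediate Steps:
j = -6840 (j = -3*((784 + 471) + 1025) = -3*(1255 + 1025) = -3*2280 = -6840)
((-11605 - 1*(-7904)) - 20478)/((r(52)/(-14004) - 15860/j) + f(202, 164)) = ((-11605 - 1*(-7904)) - 20478)/((71/(-14004) - 15860/(-6840)) - 136) = ((-11605 + 7904) - 20478)/((71*(-1/14004) - 15860*(-1/6840)) - 136) = (-3701 - 20478)/((-71/14004 + 793/342) - 136) = -24179/(615605/266076 - 136) = -24179/(-35570731/266076) = -24179*(-266076/35570731) = 6433451604/35570731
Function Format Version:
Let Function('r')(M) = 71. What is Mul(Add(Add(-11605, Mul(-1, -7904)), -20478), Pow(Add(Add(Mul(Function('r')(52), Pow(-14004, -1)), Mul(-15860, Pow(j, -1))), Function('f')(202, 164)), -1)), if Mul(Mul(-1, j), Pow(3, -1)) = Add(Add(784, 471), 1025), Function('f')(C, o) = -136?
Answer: Rational(6433451604, 35570731) ≈ 180.86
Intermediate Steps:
j = -6840 (j = Mul(-3, Add(Add(784, 471), 1025)) = Mul(-3, Add(1255, 1025)) = Mul(-3, 2280) = -6840)
Mul(Add(Add(-11605, Mul(-1, -7904)), -20478), Pow(Add(Add(Mul(Function('r')(52), Pow(-14004, -1)), Mul(-15860, Pow(j, -1))), Function('f')(202, 164)), -1)) = Mul(Add(Add(-11605, Mul(-1, -7904)), -20478), Pow(Add(Add(Mul(71, Pow(-14004, -1)), Mul(-15860, Pow(-6840, -1))), -136), -1)) = Mul(Add(Add(-11605, 7904), -20478), Pow(Add(Add(Mul(71, Rational(-1, 14004)), Mul(-15860, Rational(-1, 6840))), -136), -1)) = Mul(Add(-3701, -20478), Pow(Add(Add(Rational(-71, 14004), Rational(793, 342)), -136), -1)) = Mul(-24179, Pow(Add(Rational(615605, 266076), -136), -1)) = Mul(-24179, Pow(Rational(-35570731, 266076), -1)) = Mul(-24179, Rational(-266076, 35570731)) = Rational(6433451604, 35570731)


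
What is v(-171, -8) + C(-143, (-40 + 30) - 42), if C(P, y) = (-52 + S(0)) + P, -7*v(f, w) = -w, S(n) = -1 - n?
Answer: -1380/7 ≈ -197.14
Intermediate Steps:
v(f, w) = w/7 (v(f, w) = -(-1)*w/7 = w/7)
C(P, y) = -53 + P (C(P, y) = (-52 + (-1 - 1*0)) + P = (-52 + (-1 + 0)) + P = (-52 - 1) + P = -53 + P)
v(-171, -8) + C(-143, (-40 + 30) - 42) = (1/7)*(-8) + (-53 - 143) = -8/7 - 196 = -1380/7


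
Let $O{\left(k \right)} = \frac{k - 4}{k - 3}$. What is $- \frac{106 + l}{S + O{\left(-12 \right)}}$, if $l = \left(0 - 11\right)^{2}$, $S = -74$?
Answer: $\frac{3405}{1094} \approx 3.1124$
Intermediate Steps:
$l = 121$ ($l = \left(-11\right)^{2} = 121$)
$O{\left(k \right)} = \frac{-4 + k}{-3 + k}$
$- \frac{106 + l}{S + O{\left(-12 \right)}} = - \frac{106 + 121}{-74 + \frac{-4 - 12}{-3 - 12}} = - \frac{227}{-74 + \frac{1}{-15} \left(-16\right)} = - \frac{227}{-74 - - \frac{16}{15}} = - \frac{227}{-74 + \frac{16}{15}} = - \frac{227}{- \frac{1094}{15}} = - \frac{227 \left(-15\right)}{1094} = \left(-1\right) \left(- \frac{3405}{1094}\right) = \frac{3405}{1094}$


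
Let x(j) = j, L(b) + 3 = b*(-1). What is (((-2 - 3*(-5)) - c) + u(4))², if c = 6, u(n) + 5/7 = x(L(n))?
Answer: 25/49 ≈ 0.51020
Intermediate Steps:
L(b) = -3 - b (L(b) = -3 + b*(-1) = -3 - b)
u(n) = -26/7 - n (u(n) = -5/7 + (-3 - n) = -26/7 - n)
(((-2 - 3*(-5)) - c) + u(4))² = (((-2 - 3*(-5)) - 1*6) + (-26/7 - 1*4))² = (((-2 + 15) - 6) + (-26/7 - 4))² = ((13 - 6) - 54/7)² = (7 - 54/7)² = (-5/7)² = 25/49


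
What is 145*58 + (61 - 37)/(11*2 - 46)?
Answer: 8409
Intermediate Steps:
145*58 + (61 - 37)/(11*2 - 46) = 8410 + 24/(22 - 46) = 8410 + 24/(-24) = 8410 + 24*(-1/24) = 8410 - 1 = 8409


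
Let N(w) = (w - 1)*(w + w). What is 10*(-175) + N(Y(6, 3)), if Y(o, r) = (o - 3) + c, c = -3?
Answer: -1750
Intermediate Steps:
Y(o, r) = -6 + o (Y(o, r) = (o - 3) - 3 = (-3 + o) - 3 = -6 + o)
N(w) = 2*w*(-1 + w) (N(w) = (-1 + w)*(2*w) = 2*w*(-1 + w))
10*(-175) + N(Y(6, 3)) = 10*(-175) + 2*(-6 + 6)*(-1 + (-6 + 6)) = -1750 + 2*0*(-1 + 0) = -1750 + 2*0*(-1) = -1750 + 0 = -1750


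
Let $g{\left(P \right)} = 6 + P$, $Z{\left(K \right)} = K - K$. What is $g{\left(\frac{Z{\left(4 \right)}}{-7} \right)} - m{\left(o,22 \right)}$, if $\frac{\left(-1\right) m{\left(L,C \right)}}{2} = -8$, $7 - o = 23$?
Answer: $-10$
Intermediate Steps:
$o = -16$ ($o = 7 - 23 = -16$)
$m{\left(L,C \right)} = 16$ ($m{\left(L,C \right)} = \left(-2\right) \left(-8\right) = 16$)
$Z{\left(K \right)} = 0$
$g{\left(\frac{Z{\left(4 \right)}}{-7} \right)} - m{\left(o,22 \right)} = \left(6 + \frac{0}{-7}\right) - 16 = \left(6 + 0 \left(- \frac{1}{7}\right)\right) - 16 = \left(6 + 0\right) - 16 = 6 - 16 = -10$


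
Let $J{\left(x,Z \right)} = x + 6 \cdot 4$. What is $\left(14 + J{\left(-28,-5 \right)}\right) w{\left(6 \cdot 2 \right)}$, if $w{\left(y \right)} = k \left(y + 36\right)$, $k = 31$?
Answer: $14880$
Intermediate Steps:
$J{\left(x,Z \right)} = 24 + x$ ($J{\left(x,Z \right)} = x + 24 = 24 + x$)
$w{\left(y \right)} = 1116 + 31 y$ ($w{\left(y \right)} = 31 \left(y + 36\right) = 31 \left(36 + y\right) = 1116 + 31 y$)
$\left(14 + J{\left(-28,-5 \right)}\right) w{\left(6 \cdot 2 \right)} = \left(14 + \left(24 - 28\right)\right) \left(1116 + 31 \cdot 6 \cdot 2\right) = \left(14 - 4\right) \left(1116 + 31 \cdot 12\right) = 10 \left(1116 + 372\right) = 10 \cdot 1488 = 14880$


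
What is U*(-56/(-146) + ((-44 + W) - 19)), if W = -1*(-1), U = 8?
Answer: -35984/73 ≈ -492.93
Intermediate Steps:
W = 1
U*(-56/(-146) + ((-44 + W) - 19)) = 8*(-56/(-146) + ((-44 + 1) - 19)) = 8*(-56*(-1/146) + (-43 - 19)) = 8*(28/73 - 62) = 8*(-4498/73) = -35984/73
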